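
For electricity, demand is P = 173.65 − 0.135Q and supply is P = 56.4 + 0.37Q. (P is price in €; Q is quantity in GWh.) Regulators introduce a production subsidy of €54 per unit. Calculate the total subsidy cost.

Competitive equilibrium: 173.65 − 0.135Q = 56.4 + 0.37Q → Q* = 232.1782, P* = 142.3059.
The subsidy lowers effective supply by 54: P = 2.4 + 0.37Q.
New quantity: 173.65 − 0.135Q = 2.4 + 0.37Q → Q' = 339.1089.
Total subsidy cost = 54 × 339.1089 = €18311.88.

€18311.88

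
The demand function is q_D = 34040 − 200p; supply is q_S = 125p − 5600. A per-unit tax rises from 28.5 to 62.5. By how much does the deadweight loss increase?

119000

In inverse form: demand p = 170.2 − 0.005q, supply p = 44.8 + 0.008q.
Competitive equilibrium: 170.2 − 0.005q = 44.8 + 0.008q → q* = 9646.1538, p* = 121.9692.
For a per-unit tax t: Δq = t/0.013, so DWL = ½·t·(t/0.013) = t²/0.026.
At t = 28.5: DWL = 31240.385. At t = 62.5: DWL = 150240.385.
Increase = 150240.385 − 31240.385 = 119000.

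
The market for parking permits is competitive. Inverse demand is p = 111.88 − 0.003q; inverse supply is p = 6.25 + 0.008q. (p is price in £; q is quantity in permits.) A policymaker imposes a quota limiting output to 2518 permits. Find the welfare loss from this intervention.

£276063.48

Competitive equilibrium: 111.88 − 0.003q = 6.25 + 0.008q → q* = 9602.7273, p* = 83.0718.
At q = 2518: demand price = 111.88 − 0.003·2518 = 104.326; supply price = 6.25 + 0.008·2518 = 26.394.
Δq = 9602.7273 − 2518 = 7084.7273; wedge = 104.326 − 26.394 = 77.932.
Welfare loss = ½ × 7084.7273 × 77.932 = £276063.48.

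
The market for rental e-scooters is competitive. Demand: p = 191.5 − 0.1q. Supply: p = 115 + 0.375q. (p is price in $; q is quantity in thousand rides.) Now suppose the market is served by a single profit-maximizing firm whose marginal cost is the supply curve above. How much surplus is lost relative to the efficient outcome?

Competitive equilibrium: 191.5 − 0.1q = 115 + 0.375q → q* = 161.0526, p* = 175.3947.
Marginal revenue: MR = 191.5 − 0.2q. Set MR = MC: 191.5 − 0.2q = 115 + 0.375q → q_m = 133.0435.
Price p_m = 191.5 − 0.1·133.0435 = 178.1957; MC(q_m) = 115 + 0.375·133.0435 = 164.8913.
Competitive q* = 161.0526, so Δq = 28.0091; wedge = 178.1957 − 164.8913 = 13.3044.
DWL = ½ × 28.0091 × 13.3044 = $186.32 thousand.

$186.32 thousand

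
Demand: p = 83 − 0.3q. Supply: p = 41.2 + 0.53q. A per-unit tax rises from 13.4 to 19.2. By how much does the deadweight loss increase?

113.90

Competitive equilibrium: 83 − 0.3q = 41.2 + 0.53q → q* = 50.3614, p* = 67.8916.
For a per-unit tax t: Δq = t/0.83, so DWL = ½·t·(t/0.83) = t²/1.66.
At t = 13.4: DWL = 108.169. At t = 19.2: DWL = 222.072.
Increase = 222.072 − 108.169 = 113.90.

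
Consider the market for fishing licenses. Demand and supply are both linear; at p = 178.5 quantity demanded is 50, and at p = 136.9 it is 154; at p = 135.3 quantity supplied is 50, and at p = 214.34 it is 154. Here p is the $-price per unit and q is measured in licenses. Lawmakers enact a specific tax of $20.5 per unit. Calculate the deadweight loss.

$181.14

Demand slope = (136.9 − 178.5)/(154 − 50) = −0.4, so p = 198.5 − 0.4q.
Supply slope = (214.34 − 135.3)/(154 − 50) = 0.76, so p = 97.3 + 0.76q.
Competitive equilibrium: 198.5 − 0.4q = 97.3 + 0.76q → q* = 87.2414, p* = 163.6034.
With the tax, the buyer price exceeds the seller price by 20.5: (198.5 − 0.4q) − (97.3 + 0.76q) = 20.5 → q' = 69.569.
Δq = 87.2414 − 69.569 = 17.6724; the wedge equals the tax, 20.5.
Deadweight loss = ½ × 17.6724 × 20.5 = $181.14.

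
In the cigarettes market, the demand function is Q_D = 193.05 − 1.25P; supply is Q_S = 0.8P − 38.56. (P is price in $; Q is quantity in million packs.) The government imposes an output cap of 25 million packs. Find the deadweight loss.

$737.54 million

In inverse form: demand P = 154.44 − 0.8Q, supply P = 48.2 + 1.25Q.
Competitive equilibrium: 154.44 − 0.8Q = 48.2 + 1.25Q → Q* = 51.8244, P* = 112.9805.
At Q = 25: demand price = 154.44 − 0.8·25 = 134.44; supply price = 48.2 + 1.25·25 = 79.45.
ΔQ = 51.8244 − 25 = 26.8244; wedge = 134.44 − 79.45 = 54.99.
Welfare loss = ½ × 26.8244 × 54.99 = $737.54 million.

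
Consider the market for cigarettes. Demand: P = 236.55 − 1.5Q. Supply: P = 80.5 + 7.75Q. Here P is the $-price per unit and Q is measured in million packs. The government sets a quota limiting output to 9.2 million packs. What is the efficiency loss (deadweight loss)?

$272.10 million

Competitive equilibrium: 236.55 − 1.5Q = 80.5 + 7.75Q → Q* = 16.8703, P* = 211.2446.
At Q = 9.2: demand price = 236.55 − 1.5·9.2 = 222.75; supply price = 80.5 + 7.75·9.2 = 151.8.
ΔQ = 16.8703 − 9.2 = 7.6703; wedge = 222.75 − 151.8 = 70.95.
Welfare loss = ½ × 7.6703 × 70.95 = $272.10 million.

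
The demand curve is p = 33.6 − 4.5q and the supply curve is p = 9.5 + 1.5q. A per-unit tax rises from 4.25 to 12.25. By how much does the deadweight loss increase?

Competitive equilibrium: 33.6 − 4.5q = 9.5 + 1.5q → q* = 4.0167, p* = 15.525.
For a per-unit tax t: Δq = t/6, so DWL = ½·t·(t/6) = t²/12.
At t = 4.25: DWL = 1.505. At t = 12.25: DWL = 12.505.
Increase = 12.505 − 1.505 = 11.

11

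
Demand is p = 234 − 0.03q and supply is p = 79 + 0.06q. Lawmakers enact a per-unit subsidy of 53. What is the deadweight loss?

Competitive equilibrium: 234 − 0.03q = 79 + 0.06q → q* = 1722.2222, p* = 182.3333.
The subsidy lowers effective supply by 53: p = 26 + 0.06q.
New quantity: 234 − 0.03q = 26 + 0.06q → q' = 2311.1111.
Overproduction Δq = 2311.1111 − 1722.2222 = 588.8889; wedge = subsidy = 53.
The triangle = ½ × 588.8889 × 53 = 15605.56.

15605.56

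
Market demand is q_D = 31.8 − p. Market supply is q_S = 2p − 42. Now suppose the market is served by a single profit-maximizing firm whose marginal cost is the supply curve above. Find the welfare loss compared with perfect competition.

In inverse form: demand p = 31.8 − q, supply p = 21 + 0.5q.
Competitive equilibrium: 31.8 − q = 21 + 0.5q → q* = 7.2, p* = 24.6.
Marginal revenue: MR = 31.8 − 2q. Set MR = MC: 31.8 − 2q = 21 + 0.5q → q_m = 4.32.
Price p_m = 31.8 − 1·4.32 = 27.48; MC(q_m) = 21 + 0.5·4.32 = 23.16.
Competitive q* = 7.2, so Δq = 2.88; wedge = 27.48 − 23.16 = 4.32.
The triangle = ½ × 2.88 × 4.32 = 6.22.

6.22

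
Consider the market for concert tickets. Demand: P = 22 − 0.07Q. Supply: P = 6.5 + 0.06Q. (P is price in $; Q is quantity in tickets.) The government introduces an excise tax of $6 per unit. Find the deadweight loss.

Competitive equilibrium: 22 − 0.07Q = 6.5 + 0.06Q → Q* = 119.2308, P* = 13.6538.
With the tax, the buyer price exceeds the seller price by 6: (22 − 0.07Q) − (6.5 + 0.06Q) = 6 → Q' = 73.0769.
ΔQ = 119.2308 − 73.0769 = 46.1539; the wedge equals the tax, 6.
Deadweight loss = ½ × 46.1539 × 6 = $138.46.

$138.46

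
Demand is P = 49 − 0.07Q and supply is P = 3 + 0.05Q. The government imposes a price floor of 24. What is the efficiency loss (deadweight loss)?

Competitive equilibrium: 49 − 0.07Q = 3 + 0.05Q → Q* = 383.3333, P* = 22.1667.
At the floor P = 24, quantity demanded = (49 − 24)/0.07 = 357.1429.
Sellers' marginal cost at Q' = 357.1429: 3 + 0.05·357.1429 = 20.8571.
ΔQ = 383.3333 − 357.1429 = 26.1904; wedge = 24 − 20.8571 = 3.1429.
The triangle = ½ × 26.1904 × 3.1429 = 41.16.

41.16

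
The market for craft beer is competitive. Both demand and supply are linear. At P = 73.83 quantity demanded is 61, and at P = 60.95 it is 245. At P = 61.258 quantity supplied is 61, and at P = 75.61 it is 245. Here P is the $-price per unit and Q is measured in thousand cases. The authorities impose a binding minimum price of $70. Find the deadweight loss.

$67.63 thousand

Demand slope = (60.95 − 73.83)/(245 − 61) = −0.07, so P = 78.1 − 0.07Q.
Supply slope = (75.61 − 61.258)/(245 − 61) = 0.078, so P = 56.5 + 0.078Q.
Competitive equilibrium: 78.1 − 0.07Q = 56.5 + 0.078Q → Q* = 145.9459, P* = 67.8838.
At the floor P = 70, quantity demanded = (78.1 − 70)/0.07 = 115.7143.
Sellers' marginal cost at Q' = 115.7143: 56.5 + 0.078·115.7143 = 65.5257.
ΔQ = 145.9459 − 115.7143 = 30.2316; wedge = 70 − 65.5257 = 4.4743.
Deadweight loss = ½ × 30.2316 × 4.4743 = $67.63 thousand.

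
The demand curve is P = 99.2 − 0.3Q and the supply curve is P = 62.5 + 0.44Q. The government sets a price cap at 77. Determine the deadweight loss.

102.45

Competitive equilibrium: 99.2 − 0.3Q = 62.5 + 0.44Q → Q* = 49.5946, P* = 84.3216.
At the ceiling P = 77, quantity supplied = (77 − 62.5)/0.44 = 32.9545.
Willingness to pay at Q' = 32.9545: 99.2 − 0.3·32.9545 = 89.3137.
ΔQ = 49.5946 − 32.9545 = 16.6401; wedge = 89.3137 − 77 = 12.3137.
Deadweight loss = ½ × 16.6401 × 12.3137 = 102.45.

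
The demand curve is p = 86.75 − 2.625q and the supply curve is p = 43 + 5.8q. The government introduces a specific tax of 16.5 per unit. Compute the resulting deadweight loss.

16.16

Competitive equilibrium: 86.75 − 2.625q = 43 + 5.8q → q* = 5.1929, p* = 73.1187.
With the tax, the buyer price exceeds the seller price by 16.5: (86.75 − 2.625q) − (43 + 5.8q) = 16.5 → q' = 3.2344.
Δq = 5.1929 − 3.2344 = 1.9585; the wedge equals the tax, 16.5.
Welfare loss = ½ × 1.9585 × 16.5 = 16.16.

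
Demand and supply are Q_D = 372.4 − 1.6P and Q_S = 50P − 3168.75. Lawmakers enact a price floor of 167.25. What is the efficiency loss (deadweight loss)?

8030.21

In inverse form: demand P = 232.75 − 0.625Q, supply P = 63.375 + 0.02Q.
Competitive equilibrium: 232.75 − 0.625Q = 63.375 + 0.02Q → Q* = 262.5969, P* = 68.6269.
At the floor P = 167.25, quantity demanded = (232.75 − 167.25)/0.625 = 104.8.
Sellers' marginal cost at Q' = 104.8: 63.375 + 0.02·104.8 = 65.471.
ΔQ = 262.5969 − 104.8 = 157.7969; wedge = 167.25 − 65.471 = 101.779.
DWL = ½ × 157.7969 × 101.779 = 8030.21.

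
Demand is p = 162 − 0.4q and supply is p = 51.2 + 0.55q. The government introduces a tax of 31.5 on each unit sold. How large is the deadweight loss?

Competitive equilibrium: 162 − 0.4q = 51.2 + 0.55q → q* = 116.6316, p* = 115.3474.
With the tax, the buyer price exceeds the seller price by 31.5: (162 − 0.4q) − (51.2 + 0.55q) = 31.5 → q' = 83.4737.
Δq = 116.6316 − 83.4737 = 33.1579; the wedge equals the tax, 31.5.
Welfare loss = ½ × 33.1579 × 31.5 = 522.24.

522.24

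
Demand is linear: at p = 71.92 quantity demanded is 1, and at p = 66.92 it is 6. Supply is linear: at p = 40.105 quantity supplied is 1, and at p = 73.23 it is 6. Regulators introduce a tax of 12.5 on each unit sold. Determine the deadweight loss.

Demand slope = (66.92 − 71.92)/(6 − 1) = −1, so p = 72.92 − q.
Supply slope = (73.23 − 40.105)/(6 − 1) = 6.625, so p = 33.48 + 6.625q.
Competitive equilibrium: 72.92 − q = 33.48 + 6.625q → q* = 5.1725, p* = 67.7475.
With the tax, the buyer price exceeds the seller price by 12.5: (72.92 − q) − (33.48 + 6.625q) = 12.5 → q' = 3.5331.
Δq = 5.1725 − 3.5331 = 1.6394; the wedge equals the tax, 12.5.
DWL = ½ × 1.6394 × 12.5 = 10.25.

10.25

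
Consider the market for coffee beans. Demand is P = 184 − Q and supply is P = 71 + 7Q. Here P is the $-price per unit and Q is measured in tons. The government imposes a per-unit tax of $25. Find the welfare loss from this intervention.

$39.06

Competitive equilibrium: 184 − Q = 71 + 7Q → Q* = 14.125, P* = 169.875.
With the tax, the buyer price exceeds the seller price by 25: (184 − Q) − (71 + 7Q) = 25 → Q' = 11.
ΔQ = 14.125 − 11 = 3.125; the wedge equals the tax, 25.
Deadweight loss = ½ × 3.125 × 25 = $39.06.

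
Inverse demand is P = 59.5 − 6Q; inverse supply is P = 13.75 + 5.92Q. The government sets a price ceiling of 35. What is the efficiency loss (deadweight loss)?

Competitive equilibrium: 59.5 − 6Q = 13.75 + 5.92Q → Q* = 3.8381, P* = 36.4715.
At the ceiling P = 35, quantity supplied = (35 − 13.75)/5.92 = 3.5895.
Willingness to pay at Q' = 3.5895: 59.5 − 6·3.5895 = 37.963.
ΔQ = 3.8381 − 3.5895 = 0.2486; wedge = 37.963 − 35 = 2.963.
The triangle = ½ × 0.2486 × 2.963 = 0.37.

0.37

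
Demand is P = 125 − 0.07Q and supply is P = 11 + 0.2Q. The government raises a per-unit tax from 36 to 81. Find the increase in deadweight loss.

9750

Competitive equilibrium: 125 − 0.07Q = 11 + 0.2Q → Q* = 422.2222, P* = 95.4444.
For a per-unit tax t: ΔQ = t/0.27, so DWL = ½·t·(t/0.27) = t²/0.54.
At t = 36: DWL = 2400. At t = 81: DWL = 12150.
Increase = 12150 − 2400 = 9750.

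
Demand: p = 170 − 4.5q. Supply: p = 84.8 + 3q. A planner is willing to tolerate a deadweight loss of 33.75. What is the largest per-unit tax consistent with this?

Competitive equilibrium: 170 − 4.5q = 84.8 + 3q → q* = 11.36, p* = 118.88.
A tax t gives Δq = t/7.5 and wedge t, so DWL = t²/15.
t²/15 = 33.75 → t² = 506.25 → t = 22.5.

22.5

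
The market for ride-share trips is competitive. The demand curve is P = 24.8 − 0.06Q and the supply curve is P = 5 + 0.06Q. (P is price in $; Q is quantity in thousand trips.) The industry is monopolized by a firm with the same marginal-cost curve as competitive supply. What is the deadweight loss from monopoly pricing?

Competitive equilibrium: 24.8 − 0.06Q = 5 + 0.06Q → Q* = 165, P* = 14.9.
Marginal revenue: MR = 24.8 − 0.12Q. Set MR = MC: 24.8 − 0.12Q = 5 + 0.06Q → Q_m = 110.
Price P_m = 24.8 − 0.06·110 = 18.2; MC(Q_m) = 5 + 0.06·110 = 11.6.
Competitive Q* = 165, so ΔQ = 55; wedge = 18.2 − 11.6 = 6.6.
The triangle = ½ × 55 × 6.6 = $181.50 thousand.

$181.50 thousand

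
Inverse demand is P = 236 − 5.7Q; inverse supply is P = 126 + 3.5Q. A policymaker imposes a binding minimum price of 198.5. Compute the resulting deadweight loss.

Competitive equilibrium: 236 − 5.7Q = 126 + 3.5Q → Q* = 11.95652, P* = 167.84783.
At the floor P = 198.5, quantity demanded = (236 − 198.5)/5.7 = 6.57895.
Sellers' marginal cost at Q' = 6.57895: 126 + 3.5·6.57895 = 149.02633.
ΔQ = 11.95652 − 6.57895 = 5.37757; wedge = 198.5 − 149.02633 = 49.47367.
Welfare loss = ½ × 5.37757 × 49.47367 = 133.02.

133.02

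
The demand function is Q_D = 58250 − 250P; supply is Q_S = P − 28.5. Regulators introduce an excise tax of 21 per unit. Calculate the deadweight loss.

219.62

In inverse form: demand P = 233 − 0.004Q, supply P = 28.5 + Q.
Competitive equilibrium: 233 − 0.004Q = 28.5 + Q → Q* = 203.6853, P* = 232.1853.
With the tax, the buyer price exceeds the seller price by 21: (233 − 0.004Q) − (28.5 + Q) = 21 → Q' = 182.7689.
ΔQ = 203.6853 − 182.7689 = 20.9164; the wedge equals the tax, 21.
The triangle = ½ × 20.9164 × 21 = 219.62.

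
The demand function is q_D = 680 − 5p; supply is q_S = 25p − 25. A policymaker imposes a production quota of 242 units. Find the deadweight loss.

In inverse form: demand p = 136 − 0.2q, supply p = 1 + 0.04q.
Competitive equilibrium: 136 − 0.2q = 1 + 0.04q → q* = 562.5, p* = 23.5.
At q = 242: demand price = 136 − 0.2·242 = 87.6; supply price = 1 + 0.04·242 = 10.68.
Δq = 562.5 − 242 = 320.5; wedge = 87.6 − 10.68 = 76.92.
DWL = ½ × 320.5 × 76.92 = 12326.43.

12326.43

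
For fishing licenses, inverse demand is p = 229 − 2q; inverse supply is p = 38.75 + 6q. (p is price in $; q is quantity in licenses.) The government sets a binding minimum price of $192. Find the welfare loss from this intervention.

Competitive equilibrium: 229 − 2q = 38.75 + 6q → q* = 23.7813, p* = 181.4375.
At the floor p = 192, quantity demanded = (229 − 192)/2 = 18.5.
Sellers' marginal cost at q' = 18.5: 38.75 + 6·18.5 = 149.75.
Δq = 23.7813 − 18.5 = 5.2813; wedge = 192 − 149.75 = 42.25.
The triangle = ½ × 5.2813 × 42.25 = $111.57.

$111.57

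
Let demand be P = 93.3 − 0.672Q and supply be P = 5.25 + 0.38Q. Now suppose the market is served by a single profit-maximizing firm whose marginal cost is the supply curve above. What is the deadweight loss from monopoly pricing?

Competitive equilibrium: 93.3 − 0.672Q = 5.25 + 0.38Q → Q* = 83.6977, P* = 37.0551.
Marginal revenue: MR = 93.3 − 1.344Q. Set MR = MC: 93.3 − 1.344Q = 5.25 + 0.38Q → Q_m = 51.0731.
Price P_m = 93.3 − 0.672·51.0731 = 58.9789; MC(Q_m) = 5.25 + 0.38·51.0731 = 24.6578.
Competitive Q* = 83.6977, so ΔQ = 32.6246; wedge = 58.9789 − 24.6578 = 34.3211.
Deadweight loss = ½ × 32.6246 × 34.3211 = 559.86.

559.86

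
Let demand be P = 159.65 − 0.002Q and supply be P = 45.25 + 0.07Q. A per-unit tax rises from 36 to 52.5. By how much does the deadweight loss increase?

10140.625

Competitive equilibrium: 159.65 − 0.002Q = 45.25 + 0.07Q → Q* = 1588.8889, P* = 156.4722.
For a per-unit tax t: ΔQ = t/0.072, so DWL = ½·t·(t/0.072) = t²/0.144.
At t = 36: DWL = 9000. At t = 52.5: DWL = 19140.625.
Increase = 19140.625 − 9000 = 10140.625.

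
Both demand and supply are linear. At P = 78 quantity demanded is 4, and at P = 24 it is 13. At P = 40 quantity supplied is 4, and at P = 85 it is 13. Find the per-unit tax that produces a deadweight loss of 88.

Demand slope = (24 − 78)/(13 − 4) = −6, so P = 102 − 6Q.
Supply slope = (85 − 40)/(13 − 4) = 5, so P = 20 + 5Q.
Competitive equilibrium: 102 − 6Q = 20 + 5Q → Q* = 7.4545, P* = 57.2727.
A tax t gives ΔQ = t/11 and wedge t, so DWL = t²/22.
t²/22 = 88 → t² = 1936 → t = 44.

44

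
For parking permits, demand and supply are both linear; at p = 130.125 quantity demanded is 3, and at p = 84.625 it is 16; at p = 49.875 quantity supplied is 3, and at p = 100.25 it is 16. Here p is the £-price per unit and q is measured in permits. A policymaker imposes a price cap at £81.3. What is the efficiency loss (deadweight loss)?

Demand slope = (84.625 − 130.125)/(16 − 3) = −3.5, so p = 140.625 − 3.5q.
Supply slope = (100.25 − 49.875)/(16 − 3) = 3.875, so p = 38.25 + 3.875q.
Competitive equilibrium: 140.625 − 3.5q = 38.25 + 3.875q → q* = 13.8814, p* = 92.0403.
At the ceiling p = 81.3, quantity supplied = (81.3 − 38.25)/3.875 = 11.1097.
Willingness to pay at q' = 11.1097: 140.625 − 3.5·11.1097 = 101.7411.
Δq = 13.8814 − 11.1097 = 2.7717; wedge = 101.7411 − 81.3 = 20.4411.
DWL = ½ × 2.7717 × 20.4411 = £28.33.

£28.33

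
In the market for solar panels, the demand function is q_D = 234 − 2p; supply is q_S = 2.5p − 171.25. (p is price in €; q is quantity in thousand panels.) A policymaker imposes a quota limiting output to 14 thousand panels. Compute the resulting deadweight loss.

In inverse form: demand p = 117 − 0.5q, supply p = 68.5 + 0.4q.
Competitive equilibrium: 117 − 0.5q = 68.5 + 0.4q → q* = 53.8889, p* = 90.0556.
At q = 14: demand price = 117 − 0.5·14 = 110; supply price = 68.5 + 0.4·14 = 74.1.
Δq = 53.8889 − 14 = 39.8889; wedge = 110 − 74.1 = 35.9.
The triangle = ½ × 39.8889 × 35.9 = €716.01 thousand.

€716.01 thousand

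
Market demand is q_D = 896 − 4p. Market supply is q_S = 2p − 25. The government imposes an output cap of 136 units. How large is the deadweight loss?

7993.50

In inverse form: demand p = 224 − 0.25q, supply p = 12.5 + 0.5q.
Competitive equilibrium: 224 − 0.25q = 12.5 + 0.5q → q* = 282, p* = 153.5.
At q = 136: demand price = 224 − 0.25·136 = 190; supply price = 12.5 + 0.5·136 = 80.5.
Δq = 282 − 136 = 146; wedge = 190 − 80.5 = 109.5.
DWL = ½ × 146 × 109.5 = 7993.50.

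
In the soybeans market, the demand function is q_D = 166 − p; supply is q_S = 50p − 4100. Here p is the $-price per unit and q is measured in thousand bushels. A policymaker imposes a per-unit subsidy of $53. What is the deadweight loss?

In inverse form: demand p = 166 − q, supply p = 82 + 0.02q.
Competitive equilibrium: 166 − q = 82 + 0.02q → q* = 82.3529, p* = 83.6471.
The subsidy lowers effective supply by 53: p = 29 + 0.02q.
New quantity: 166 − q = 29 + 0.02q → q' = 134.3137.
Overproduction Δq = 134.3137 − 82.3529 = 51.9608; wedge = subsidy = 53.
DWL = ½ × 51.9608 × 53 = $1376.96 thousand.

$1376.96 thousand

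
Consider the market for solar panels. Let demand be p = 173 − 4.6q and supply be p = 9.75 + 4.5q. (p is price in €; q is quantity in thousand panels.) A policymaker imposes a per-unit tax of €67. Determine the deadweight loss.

Competitive equilibrium: 173 − 4.6q = 9.75 + 4.5q → q* = 17.9396, p* = 90.478.
With the tax, the buyer price exceeds the seller price by 67: (173 − 4.6q) − (9.75 + 4.5q) = 67 → q' = 10.5769.
Δq = 17.9396 − 10.5769 = 7.3627; the wedge equals the tax, 67.
DWL = ½ × 7.3627 × 67 = €246.65 thousand.

€246.65 thousand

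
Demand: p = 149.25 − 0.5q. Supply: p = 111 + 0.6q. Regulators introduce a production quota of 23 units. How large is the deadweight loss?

Competitive equilibrium: 149.25 − 0.5q = 111 + 0.6q → q* = 34.7727, p* = 131.8636.
At q = 23: demand price = 149.25 − 0.5·23 = 137.75; supply price = 111 + 0.6·23 = 124.8.
Δq = 34.7727 − 23 = 11.7727; wedge = 137.75 − 124.8 = 12.95.
The triangle = ½ × 11.7727 × 12.95 = 76.23.

76.23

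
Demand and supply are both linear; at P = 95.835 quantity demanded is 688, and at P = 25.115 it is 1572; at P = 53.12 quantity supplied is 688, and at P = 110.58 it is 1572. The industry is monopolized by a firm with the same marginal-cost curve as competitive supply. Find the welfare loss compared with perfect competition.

8849

Demand slope = (25.115 − 95.835)/(1572 − 688) = −0.08, so P = 150.875 − 0.08Q.
Supply slope = (110.58 − 53.12)/(1572 − 688) = 0.065, so P = 8.4 + 0.065Q.
Competitive equilibrium: 150.875 − 0.08Q = 8.4 + 0.065Q → Q* = 982.58621, P* = 72.2681.
Marginal revenue: MR = 150.875 − 0.16Q. Set MR = MC: 150.875 − 0.16Q = 8.4 + 0.065Q → Q_m = 633.22222.
Price P_m = 150.875 − 0.08·633.22222 = 100.21722; MC(Q_m) = 8.4 + 0.065·633.22222 = 49.55944.
Competitive Q* = 982.58621, so ΔQ = 349.36399; wedge = 100.21722 − 49.55944 = 50.65778.
Deadweight loss = ½ × 349.36399 × 50.65778 = 8849.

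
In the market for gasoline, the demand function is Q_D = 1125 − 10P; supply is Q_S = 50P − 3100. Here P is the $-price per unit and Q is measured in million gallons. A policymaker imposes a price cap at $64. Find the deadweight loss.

$6176.04 million

In inverse form: demand P = 112.5 − 0.1Q, supply P = 62 + 0.02Q.
Competitive equilibrium: 112.5 − 0.1Q = 62 + 0.02Q → Q* = 420.8333, P* = 70.4167.
At the ceiling P = 64, quantity supplied = (64 − 62)/0.02 = 100.
Willingness to pay at Q' = 100: 112.5 − 0.1·100 = 102.5.
ΔQ = 420.8333 − 100 = 320.8333; wedge = 102.5 − 64 = 38.5.
Deadweight loss = ½ × 320.8333 × 38.5 = $6176.04 million.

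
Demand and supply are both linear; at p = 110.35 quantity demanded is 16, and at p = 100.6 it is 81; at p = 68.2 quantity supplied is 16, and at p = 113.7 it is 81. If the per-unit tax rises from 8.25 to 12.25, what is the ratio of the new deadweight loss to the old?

2.205

Demand slope = (100.6 − 110.35)/(81 − 16) = −0.15, so p = 112.75 − 0.15q.
Supply slope = (113.7 − 68.2)/(81 − 16) = 0.7, so p = 57 + 0.7q.
Competitive equilibrium: 112.75 − 0.15q = 57 + 0.7q → q* = 65.5882, p* = 102.9118.
For a per-unit tax t: Δq = t/0.85, so DWL = ½·t·(t/0.85) = t²/1.7.
At t = 8.25: DWL = 40.037. At t = 12.25: DWL = 88.272.
Ratio = (12.25/8.25)² = 2.205.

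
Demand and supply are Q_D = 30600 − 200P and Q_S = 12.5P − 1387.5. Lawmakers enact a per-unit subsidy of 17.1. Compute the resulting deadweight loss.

1720.06

In inverse form: demand P = 153 − 0.005Q, supply P = 111 + 0.08Q.
Competitive equilibrium: 153 − 0.005Q = 111 + 0.08Q → Q* = 494.1176, P* = 150.5294.
The subsidy lowers effective supply by 17.1: P = 93.9 + 0.08Q.
New quantity: 153 − 0.005Q = 93.9 + 0.08Q → Q' = 695.2941.
Overproduction ΔQ = 695.2941 − 494.1176 = 201.1765; wedge = subsidy = 17.1.
The triangle = ½ × 201.1765 × 17.1 = 1720.06.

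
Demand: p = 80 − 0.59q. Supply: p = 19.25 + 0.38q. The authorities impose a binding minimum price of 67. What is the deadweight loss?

Competitive equilibrium: 80 − 0.59q = 19.25 + 0.38q → q* = 62.6289, p* = 43.049.
At the floor p = 67, quantity demanded = (80 − 67)/0.59 = 22.0339.
Sellers' marginal cost at q' = 22.0339: 19.25 + 0.38·22.0339 = 27.6229.
Δq = 62.6289 − 22.0339 = 40.595; wedge = 67 − 27.6229 = 39.3771.
DWL = ½ × 40.595 × 39.3771 = 799.26.

799.26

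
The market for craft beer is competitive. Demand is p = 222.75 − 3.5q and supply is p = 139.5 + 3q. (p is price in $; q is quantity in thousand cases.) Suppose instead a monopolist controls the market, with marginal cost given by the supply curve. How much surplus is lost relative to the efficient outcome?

Competitive equilibrium: 222.75 − 3.5q = 139.5 + 3q → q* = 12.8077, p* = 177.9231.
Marginal revenue: MR = 222.75 − 7q. Set MR = MC: 222.75 − 7q = 139.5 + 3q → q_m = 8.325.
Price p_m = 222.75 − 3.5·8.325 = 193.6125; MC(q_m) = 139.5 + 3·8.325 = 164.475.
Competitive q* = 12.8077, so Δq = 4.4827; wedge = 193.6125 − 164.475 = 29.1375.
Deadweight loss = ½ × 4.4827 × 29.1375 = $65.31 thousand.

$65.31 thousand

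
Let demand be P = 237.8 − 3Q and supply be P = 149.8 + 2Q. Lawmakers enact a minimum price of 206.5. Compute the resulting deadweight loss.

Competitive equilibrium: 237.8 − 3Q = 149.8 + 2Q → Q* = 17.6, P* = 185.
At the floor P = 206.5, quantity demanded = (237.8 − 206.5)/3 = 10.4333.
Sellers' marginal cost at Q' = 10.4333: 149.8 + 2·10.4333 = 170.6666.
ΔQ = 17.6 − 10.4333 = 7.1667; wedge = 206.5 − 170.6666 = 35.8334.
DWL = ½ × 7.1667 × 35.8334 = 128.40.

128.40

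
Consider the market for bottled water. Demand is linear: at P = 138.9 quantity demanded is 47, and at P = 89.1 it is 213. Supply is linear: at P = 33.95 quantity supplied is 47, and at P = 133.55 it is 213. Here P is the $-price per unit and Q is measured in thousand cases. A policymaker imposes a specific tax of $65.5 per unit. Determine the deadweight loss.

Demand slope = (89.1 − 138.9)/(213 − 47) = −0.3, so P = 153 − 0.3Q.
Supply slope = (133.55 − 33.95)/(213 − 47) = 0.6, so P = 5.75 + 0.6Q.
Competitive equilibrium: 153 − 0.3Q = 5.75 + 0.6Q → Q* = 163.6111, P* = 103.9167.
With the tax, the buyer price exceeds the seller price by 65.5: (153 − 0.3Q) − (5.75 + 0.6Q) = 65.5 → Q' = 90.8333.
ΔQ = 163.6111 − 90.8333 = 72.7778; the wedge equals the tax, 65.5.
Deadweight loss = ½ × 72.7778 × 65.5 = $2383.47 thousand.

$2383.47 thousand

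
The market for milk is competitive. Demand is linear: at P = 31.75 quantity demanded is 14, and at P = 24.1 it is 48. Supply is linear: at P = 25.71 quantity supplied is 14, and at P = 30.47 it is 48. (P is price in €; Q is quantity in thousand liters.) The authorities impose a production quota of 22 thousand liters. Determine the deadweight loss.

€13.33 thousand

Demand slope = (24.1 − 31.75)/(48 − 14) = −0.225, so P = 34.9 − 0.225Q.
Supply slope = (30.47 − 25.71)/(48 − 14) = 0.14, so P = 23.75 + 0.14Q.
Competitive equilibrium: 34.9 − 0.225Q = 23.75 + 0.14Q → Q* = 30.5479, P* = 28.0267.
At Q = 22: demand price = 34.9 − 0.225·22 = 29.95; supply price = 23.75 + 0.14·22 = 26.83.
ΔQ = 30.5479 − 22 = 8.5479; wedge = 29.95 − 26.83 = 3.12.
The triangle = ½ × 8.5479 × 3.12 = €13.33 thousand.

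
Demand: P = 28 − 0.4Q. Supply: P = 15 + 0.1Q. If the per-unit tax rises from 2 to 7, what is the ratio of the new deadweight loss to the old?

Competitive equilibrium: 28 − 0.4Q = 15 + 0.1Q → Q* = 26, P* = 17.6.
For a per-unit tax t: ΔQ = t/0.5, so DWL = ½·t·(t/0.5) = t²/1.
At t = 2: DWL = 4. At t = 7: DWL = 49.
Ratio = (7/2)² = 12.25.

12.25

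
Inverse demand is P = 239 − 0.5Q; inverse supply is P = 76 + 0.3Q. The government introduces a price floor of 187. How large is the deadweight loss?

3980.025

Competitive equilibrium: 239 − 0.5Q = 76 + 0.3Q → Q* = 203.75, P* = 137.125.
At the floor P = 187, quantity demanded = (239 − 187)/0.5 = 104.
Sellers' marginal cost at Q' = 104: 76 + 0.3·104 = 107.2.
ΔQ = 203.75 − 104 = 99.75; wedge = 187 − 107.2 = 79.8.
The triangle = ½ × 99.75 × 79.8 = 3980.025.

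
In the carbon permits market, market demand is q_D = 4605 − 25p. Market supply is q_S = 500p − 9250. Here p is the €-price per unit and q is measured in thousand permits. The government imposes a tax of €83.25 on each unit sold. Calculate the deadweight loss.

In inverse form: demand p = 184.2 − 0.04q, supply p = 18.5 + 0.002q.
Competitive equilibrium: 184.2 − 0.04q = 18.5 + 0.002q → q* = 3945.2381, p* = 26.3905.
With the tax, the buyer price exceeds the seller price by 83.25: (184.2 − 0.04q) − (18.5 + 0.002q) = 83.25 → q' = 1963.0952.
Δq = 3945.2381 − 1963.0952 = 1982.1429; the wedge equals the tax, 83.25.
Deadweight loss = ½ × 1982.1429 × 83.25 = €82506.70 thousand.

€82506.70 thousand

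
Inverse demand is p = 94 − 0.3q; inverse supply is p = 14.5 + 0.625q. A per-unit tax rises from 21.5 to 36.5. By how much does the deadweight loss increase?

470.27

Competitive equilibrium: 94 − 0.3q = 14.5 + 0.625q → q* = 85.9459, p* = 68.2162.
For a per-unit tax t: Δq = t/0.925, so DWL = ½·t·(t/0.925) = t²/1.85.
At t = 21.5: DWL = 249.865. At t = 36.5: DWL = 720.135.
Increase = 720.135 − 249.865 = 470.27.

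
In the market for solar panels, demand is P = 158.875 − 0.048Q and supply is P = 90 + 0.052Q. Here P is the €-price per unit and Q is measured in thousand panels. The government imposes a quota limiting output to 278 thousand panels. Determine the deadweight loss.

Competitive equilibrium: 158.875 − 0.048Q = 90 + 0.052Q → Q* = 688.75, P* = 125.815.
At Q = 278: demand price = 158.875 − 0.048·278 = 145.531; supply price = 90 + 0.052·278 = 104.456.
ΔQ = 688.75 − 278 = 410.75; wedge = 145.531 − 104.456 = 41.075.
Deadweight loss = ½ × 410.75 × 41.075 = €8435.78 thousand.

€8435.78 thousand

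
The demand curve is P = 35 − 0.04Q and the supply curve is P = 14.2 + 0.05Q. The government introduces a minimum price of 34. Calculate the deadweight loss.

Competitive equilibrium: 35 − 0.04Q = 14.2 + 0.05Q → Q* = 231.1111, P* = 25.7556.
At the floor P = 34, quantity demanded = (35 − 34)/0.04 = 25.
Sellers' marginal cost at Q' = 25: 14.2 + 0.05·25 = 15.45.
ΔQ = 231.1111 − 25 = 206.1111; wedge = 34 − 15.45 = 18.55.
Deadweight loss = ½ × 206.1111 × 18.55 = 1911.68.

1911.68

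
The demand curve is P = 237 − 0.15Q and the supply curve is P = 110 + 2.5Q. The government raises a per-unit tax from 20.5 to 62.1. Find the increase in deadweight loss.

Competitive equilibrium: 237 − 0.15Q = 110 + 2.5Q → Q* = 47.9245, P* = 229.8113.
For a per-unit tax t: ΔQ = t/2.65, so DWL = ½·t·(t/2.65) = t²/5.3.
At t = 20.5: DWL = 79.292. At t = 62.1: DWL = 727.625.
Increase = 727.625 − 79.292 = 648.33.

648.33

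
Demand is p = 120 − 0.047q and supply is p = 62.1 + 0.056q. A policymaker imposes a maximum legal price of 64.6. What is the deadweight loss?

Competitive equilibrium: 120 − 0.047q = 62.1 + 0.056q → q* = 562.1359, p* = 93.5796.
At the ceiling p = 64.6, quantity supplied = (64.6 − 62.1)/0.056 = 44.6429.
Willingness to pay at q' = 44.6429: 120 − 0.047·44.6429 = 117.9018.
Δq = 562.1359 − 44.6429 = 517.493; wedge = 117.9018 − 64.6 = 53.3018.
Deadweight loss = ½ × 517.493 × 53.3018 = 13791.65.

13791.65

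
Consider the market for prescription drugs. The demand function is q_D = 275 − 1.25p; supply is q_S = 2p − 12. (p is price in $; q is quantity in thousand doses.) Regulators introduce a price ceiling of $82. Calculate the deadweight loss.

$103.45 thousand

In inverse form: demand p = 220 − 0.8q, supply p = 6 + 0.5q.
Competitive equilibrium: 220 − 0.8q = 6 + 0.5q → q* = 164.6154, p* = 88.3077.
At the ceiling p = 82, quantity supplied = (82 − 6)/0.5 = 152.
Willingness to pay at q' = 152: 220 − 0.8·152 = 98.4.
Δq = 164.6154 − 152 = 12.6154; wedge = 98.4 − 82 = 16.4.
Welfare loss = ½ × 12.6154 × 16.4 = $103.45 thousand.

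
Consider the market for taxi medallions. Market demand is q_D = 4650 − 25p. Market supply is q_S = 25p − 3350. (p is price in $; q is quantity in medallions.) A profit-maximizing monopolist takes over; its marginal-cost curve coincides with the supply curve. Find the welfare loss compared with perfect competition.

$1877.78

In inverse form: demand p = 186 − 0.04q, supply p = 134 + 0.04q.
Competitive equilibrium: 186 − 0.04q = 134 + 0.04q → q* = 650, p* = 160.
Marginal revenue: MR = 186 − 0.08q. Set MR = MC: 186 − 0.08q = 134 + 0.04q → q_m = 433.33333.
Price p_m = 186 − 0.04·433.33333 = 168.66667; MC(q_m) = 134 + 0.04·433.33333 = 151.33333.
Competitive q* = 650, so Δq = 216.66667; wedge = 168.66667 − 151.33333 = 17.33334.
Welfare loss = ½ × 216.66667 × 17.33334 = $1877.78.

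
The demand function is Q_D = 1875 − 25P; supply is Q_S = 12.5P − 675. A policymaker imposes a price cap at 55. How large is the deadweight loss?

1584.375

In inverse form: demand P = 75 − 0.04Q, supply P = 54 + 0.08Q.
Competitive equilibrium: 75 − 0.04Q = 54 + 0.08Q → Q* = 175, P* = 68.
At the ceiling P = 55, quantity supplied = (55 − 54)/0.08 = 12.5.
Willingness to pay at Q' = 12.5: 75 − 0.04·12.5 = 74.5.
ΔQ = 175 − 12.5 = 162.5; wedge = 74.5 − 55 = 19.5.
The triangle = ½ × 162.5 × 19.5 = 1584.375.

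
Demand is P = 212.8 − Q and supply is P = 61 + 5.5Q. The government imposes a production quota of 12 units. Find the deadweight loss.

Competitive equilibrium: 212.8 − Q = 61 + 5.5Q → Q* = 23.3538, P* = 189.4462.
At Q = 12: demand price = 212.8 − 1·12 = 200.8; supply price = 61 + 5.5·12 = 127.
ΔQ = 23.3538 − 12 = 11.3538; wedge = 200.8 − 127 = 73.8.
Welfare loss = ½ × 11.3538 × 73.8 = 418.96.

418.96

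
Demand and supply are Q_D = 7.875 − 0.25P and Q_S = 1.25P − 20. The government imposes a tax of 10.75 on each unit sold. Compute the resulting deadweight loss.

12.04

In inverse form: demand P = 31.5 − 4Q, supply P = 16 + 0.8Q.
Competitive equilibrium: 31.5 − 4Q = 16 + 0.8Q → Q* = 3.2292, P* = 18.5833.
With the tax, the buyer price exceeds the seller price by 10.75: (31.5 − 4Q) − (16 + 0.8Q) = 10.75 → Q' = 0.9896.
ΔQ = 3.2292 − 0.9896 = 2.2396; the wedge equals the tax, 10.75.
The triangle = ½ × 2.2396 × 10.75 = 12.04.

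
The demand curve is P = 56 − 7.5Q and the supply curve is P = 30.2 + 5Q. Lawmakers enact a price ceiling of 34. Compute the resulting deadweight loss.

Competitive equilibrium: 56 − 7.5Q = 30.2 + 5Q → Q* = 2.064, P* = 40.52.
At the ceiling P = 34, quantity supplied = (34 − 30.2)/5 = 0.76.
Willingness to pay at Q' = 0.76: 56 − 7.5·0.76 = 50.3.
ΔQ = 2.064 − 0.76 = 1.304; wedge = 50.3 − 34 = 16.3.
Welfare loss = ½ × 1.304 × 16.3 = 10.63.

10.63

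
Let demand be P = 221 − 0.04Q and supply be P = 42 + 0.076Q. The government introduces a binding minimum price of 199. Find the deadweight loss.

57202.76

Competitive equilibrium: 221 − 0.04Q = 42 + 0.076Q → Q* = 1543.1034, P* = 159.2759.
At the floor P = 199, quantity demanded = (221 − 199)/0.04 = 550.
Sellers' marginal cost at Q' = 550: 42 + 0.076·550 = 83.8.
ΔQ = 1543.1034 − 550 = 993.1034; wedge = 199 − 83.8 = 115.2.
Deadweight loss = ½ × 993.1034 × 115.2 = 57202.76.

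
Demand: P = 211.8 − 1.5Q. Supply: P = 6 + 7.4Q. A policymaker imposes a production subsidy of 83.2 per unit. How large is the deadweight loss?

388.89

Competitive equilibrium: 211.8 − 1.5Q = 6 + 7.4Q → Q* = 23.1236, P* = 177.1146.
The subsidy lowers effective supply by 83.2: P = 7.4Q − 77.2.
New quantity: 211.8 − 1.5Q = 7.4Q − 77.2 → Q' = 32.4719.
Overproduction ΔQ = 32.4719 − 23.1236 = 9.3483; wedge = subsidy = 83.2.
Deadweight loss = ½ × 9.3483 × 83.2 = 388.89.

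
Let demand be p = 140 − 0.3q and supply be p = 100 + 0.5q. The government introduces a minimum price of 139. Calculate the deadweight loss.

871.11

Competitive equilibrium: 140 − 0.3q = 100 + 0.5q → q* = 50, p* = 125.
At the floor p = 139, quantity demanded = (140 − 139)/0.3 = 3.3333.
Sellers' marginal cost at q' = 3.3333: 100 + 0.5·3.3333 = 101.6667.
Δq = 50 − 3.3333 = 46.6667; wedge = 139 − 101.6667 = 37.3333.
Deadweight loss = ½ × 46.6667 × 37.3333 = 871.11.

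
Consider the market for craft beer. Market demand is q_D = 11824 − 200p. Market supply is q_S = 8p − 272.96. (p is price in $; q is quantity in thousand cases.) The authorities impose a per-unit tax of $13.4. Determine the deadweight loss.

$690.62 thousand

In inverse form: demand p = 59.12 − 0.005q, supply p = 34.12 + 0.125q.
Competitive equilibrium: 59.12 − 0.005q = 34.12 + 0.125q → q* = 192.3077, p* = 58.1585.
With the tax, the buyer price exceeds the seller price by 13.4: (59.12 − 0.005q) − (34.12 + 0.125q) = 13.4 → q' = 89.2308.
Δq = 192.3077 − 89.2308 = 103.0769; the wedge equals the tax, 13.4.
Deadweight loss = ½ × 103.0769 × 13.4 = $690.62 thousand.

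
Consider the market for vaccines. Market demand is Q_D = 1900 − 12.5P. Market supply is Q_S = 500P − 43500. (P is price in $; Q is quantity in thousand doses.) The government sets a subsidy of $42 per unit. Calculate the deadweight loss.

In inverse form: demand P = 152 − 0.08Q, supply P = 87 + 0.002Q.
Competitive equilibrium: 152 − 0.08Q = 87 + 0.002Q → Q* = 792.6829, P* = 88.5854.
The subsidy lowers effective supply by 42: P = 45 + 0.002Q.
New quantity: 152 − 0.08Q = 45 + 0.002Q → Q' = 1304.878.
Overproduction ΔQ = 1304.878 − 792.6829 = 512.1951; wedge = subsidy = 42.
Deadweight loss = ½ × 512.1951 × 42 = $10756.10 thousand.

$10756.10 thousand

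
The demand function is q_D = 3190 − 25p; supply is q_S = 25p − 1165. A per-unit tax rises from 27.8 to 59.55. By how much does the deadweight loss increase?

17333.52

In inverse form: demand p = 127.6 − 0.04q, supply p = 46.6 + 0.04q.
Competitive equilibrium: 127.6 − 0.04q = 46.6 + 0.04q → q* = 1012.5, p* = 87.1.
For a per-unit tax t: Δq = t/0.08, so DWL = ½·t·(t/0.08) = t²/0.16.
At t = 27.8: DWL = 4830.25. At t = 59.55: DWL = 22163.766.
Increase = 22163.766 − 4830.25 = 17333.52.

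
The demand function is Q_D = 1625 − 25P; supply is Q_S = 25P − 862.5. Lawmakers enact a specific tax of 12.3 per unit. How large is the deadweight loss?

945.56

In inverse form: demand P = 65 − 0.04Q, supply P = 34.5 + 0.04Q.
Competitive equilibrium: 65 − 0.04Q = 34.5 + 0.04Q → Q* = 381.25, P* = 49.75.
With the tax, the buyer price exceeds the seller price by 12.3: (65 − 0.04Q) − (34.5 + 0.04Q) = 12.3 → Q' = 227.5.
ΔQ = 381.25 − 227.5 = 153.75; the wedge equals the tax, 12.3.
Welfare loss = ½ × 153.75 × 12.3 = 945.56.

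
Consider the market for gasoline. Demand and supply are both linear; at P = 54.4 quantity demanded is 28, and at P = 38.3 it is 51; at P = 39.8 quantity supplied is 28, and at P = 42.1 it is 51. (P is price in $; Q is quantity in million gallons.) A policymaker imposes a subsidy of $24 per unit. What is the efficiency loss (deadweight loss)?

Demand slope = (38.3 − 54.4)/(51 − 28) = −0.7, so P = 74 − 0.7Q.
Supply slope = (42.1 − 39.8)/(51 − 28) = 0.1, so P = 37 + 0.1Q.
Competitive equilibrium: 74 − 0.7Q = 37 + 0.1Q → Q* = 46.25, P* = 41.625.
The subsidy lowers effective supply by 24: P = 13 + 0.1Q.
New quantity: 74 − 0.7Q = 13 + 0.1Q → Q' = 76.25.
Overproduction ΔQ = 76.25 − 46.25 = 30; wedge = subsidy = 24.
Deadweight loss = ½ × 30 × 24 = $360 million.

$360 million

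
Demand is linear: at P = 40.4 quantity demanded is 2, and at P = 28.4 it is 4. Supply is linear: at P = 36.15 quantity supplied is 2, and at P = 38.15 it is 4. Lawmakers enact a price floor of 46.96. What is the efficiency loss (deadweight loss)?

Demand slope = (28.4 − 40.4)/(4 − 2) = −6, so P = 52.4 − 6Q.
Supply slope = (38.15 − 36.15)/(4 − 2) = 1, so P = 34.15 + Q.
Competitive equilibrium: 52.4 − 6Q = 34.15 + Q → Q* = 2.6071, P* = 36.7571.
At the floor P = 46.96, quantity demanded = (52.4 − 46.96)/6 = 0.9067.
Sellers' marginal cost at Q' = 0.9067: 34.15 + 1·0.9067 = 35.0567.
ΔQ = 2.6071 − 0.9067 = 1.7004; wedge = 46.96 − 35.0567 = 11.9033.
Deadweight loss = ½ × 1.7004 × 11.9033 = 10.12.

10.12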